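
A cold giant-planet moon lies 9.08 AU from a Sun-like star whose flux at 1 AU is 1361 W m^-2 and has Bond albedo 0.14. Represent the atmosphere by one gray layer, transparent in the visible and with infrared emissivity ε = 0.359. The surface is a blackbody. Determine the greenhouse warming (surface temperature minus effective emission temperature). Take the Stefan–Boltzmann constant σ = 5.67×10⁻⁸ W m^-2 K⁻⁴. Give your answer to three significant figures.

Flux at the orbit: S = 1361/(9.08)² = 16.51 W m^-2.
The planet radiates to space at T_e = [S(1−α)/(4σ)]^(1/4) = 88.95 K.
The surface balance (absorbed SW + ε·downward IR = σT_s⁴) with T_a⁴ = T_s⁴/2 reduces to T_s = T_e·[2/(2−ε)]^¼ = 93.46 K.
The atmosphere warms the surface by 4.510 K.

4.51 kelvin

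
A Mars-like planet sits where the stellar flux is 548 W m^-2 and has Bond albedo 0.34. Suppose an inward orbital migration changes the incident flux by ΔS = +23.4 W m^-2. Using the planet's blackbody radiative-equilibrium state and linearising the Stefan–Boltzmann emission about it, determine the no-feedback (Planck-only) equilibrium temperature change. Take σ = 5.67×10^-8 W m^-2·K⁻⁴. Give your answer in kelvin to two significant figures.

The baseline emission temperature is T_e = 199.8 K.
ΔF = Δ[S(1−α)]/4 = (1−0.34)·+23.4/4 = 3.861 W m^-2.
Linearising σT⁴ gives d(σT⁴)/dT = 4σT_e³ = 1.810 W m^-2 per K.
ΔT₀ = ΔF/λ_P = 3.861/1.810 = 2.13 K.

2.1 kelvin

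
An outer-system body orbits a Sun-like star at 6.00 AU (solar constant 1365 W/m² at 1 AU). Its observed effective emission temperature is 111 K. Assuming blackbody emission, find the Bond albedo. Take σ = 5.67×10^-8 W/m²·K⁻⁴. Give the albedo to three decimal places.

0.092

By the inverse-square law, S = 1365/6.00² = 37.92 W/m².
Rearranging the radiative balance, α = 1 − 4σT⁴/S.
σT⁴ = 8.607 W/m², so 4σT⁴ = 34.43 W/m².
1−α = 34.43/37.92 = 0.9080, so α = 0.0920.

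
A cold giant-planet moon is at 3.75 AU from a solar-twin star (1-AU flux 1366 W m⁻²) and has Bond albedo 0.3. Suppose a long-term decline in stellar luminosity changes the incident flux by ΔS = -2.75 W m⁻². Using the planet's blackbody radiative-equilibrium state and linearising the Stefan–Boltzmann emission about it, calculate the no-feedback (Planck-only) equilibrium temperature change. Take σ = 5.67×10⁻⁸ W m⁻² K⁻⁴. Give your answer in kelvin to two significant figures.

-0.93 kelvin

Irradiance scales as 1/d², so S = 1366 W m⁻² × (1/3.75)² = 97.14 W m⁻².
The baseline emission temperature is T_e = 131.6 K.
Only a fraction (1−α) is absorbed and it's spread over 4πR², so ΔF = (1−α)ΔS/4 = -0.4812 W m⁻².
Planck response: λ_P = 4σT_e³ = 4·5.67×10⁻⁸·(131.6)³ = 0.5167 W m⁻²/K.
ΔT₀ = ΔF/λ_P = -0.4812/0.5167 = -0.931 K.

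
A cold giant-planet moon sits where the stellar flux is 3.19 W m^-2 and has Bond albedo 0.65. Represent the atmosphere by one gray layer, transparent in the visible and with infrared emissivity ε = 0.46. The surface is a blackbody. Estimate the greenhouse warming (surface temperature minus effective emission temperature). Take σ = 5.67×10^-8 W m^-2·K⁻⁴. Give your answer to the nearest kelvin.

The planet radiates to space at T_e = [S(1−α)/(4σ)]^(1/4) = 47.10 K.
For a single slab of emissivity ε, T_s⁴ = 2T_e⁴/(2−ε); thus T_s = 47.10·(1.299)^(1/4) = 50.28 K.
Greenhouse warming: T_s − T_e = 3.181 K.

3 K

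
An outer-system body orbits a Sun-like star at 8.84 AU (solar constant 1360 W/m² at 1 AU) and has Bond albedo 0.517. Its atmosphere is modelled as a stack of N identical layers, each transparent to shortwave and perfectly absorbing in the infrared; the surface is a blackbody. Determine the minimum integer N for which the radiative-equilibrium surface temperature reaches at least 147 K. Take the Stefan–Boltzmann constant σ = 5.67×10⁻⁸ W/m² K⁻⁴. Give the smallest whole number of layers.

12

Flux at the orbit: S = 1360/(8.84)² = 17.40 W/m².
OLR = S(1−α)/4 = 2.101 W/m²; the top layer radiates at T_e = 78.03 K.
Need (N+1)T_e⁴ ≥ T_s⁴, i.e. N+1 ≥ (147/78.03)⁴ = 12.599.
Rounding up, N = 12.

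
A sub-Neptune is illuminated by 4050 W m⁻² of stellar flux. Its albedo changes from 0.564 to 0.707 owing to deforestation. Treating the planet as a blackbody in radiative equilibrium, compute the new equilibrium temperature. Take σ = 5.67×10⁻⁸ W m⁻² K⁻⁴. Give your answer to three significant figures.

New equilibrium: T₂ = [(1−0.707)·4050/(4σ)]^(1/4) = 268.9 K.

269 K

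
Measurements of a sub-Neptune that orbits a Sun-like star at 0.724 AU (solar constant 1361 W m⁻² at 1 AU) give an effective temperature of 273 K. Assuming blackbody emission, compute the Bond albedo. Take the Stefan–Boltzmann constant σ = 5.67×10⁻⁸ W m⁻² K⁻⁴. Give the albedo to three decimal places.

By the inverse-square law, S = 1361/0.724² = 2596 W m⁻².
From σT⁴ = S(1−α)/4 we invert for α: 1−α = 4σT⁴/S.
4σT⁴ = 4·5.67×10⁻⁸·(273)⁴ = 1260 W m⁻².
1−α = 1260/2596 = 0.4852, so α = 0.5148.

0.515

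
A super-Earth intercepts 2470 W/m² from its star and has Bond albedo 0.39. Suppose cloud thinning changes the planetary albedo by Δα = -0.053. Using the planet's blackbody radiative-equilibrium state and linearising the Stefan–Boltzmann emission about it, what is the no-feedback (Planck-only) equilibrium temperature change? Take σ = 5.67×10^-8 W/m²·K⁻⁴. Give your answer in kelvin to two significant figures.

The baseline emission temperature is T_e = 285.5 K.
TOA radiative forcing: ΔF = −S·Δα/4 = −2470·(-0.053)/4 = 32.73 W/m².
Linearising σT⁴ gives d(σT⁴)/dT = 4σT_e³ = 5.278 W/m² per K.
Hence the no-feedback warming is ΔF/(4σT_e³) = 6.20 K.

6.2 K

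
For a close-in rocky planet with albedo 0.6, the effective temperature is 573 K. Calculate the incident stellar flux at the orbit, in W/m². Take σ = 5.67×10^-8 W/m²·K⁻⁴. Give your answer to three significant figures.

61100 W/m²

Invert the energy balance for S: S = 4σT⁴/(1−α).
σT⁴ = 5.67×10⁻⁸·(573)⁴ = 6112 W/m².
So S = 4×6112/(1−0.6) = 61120 W/m².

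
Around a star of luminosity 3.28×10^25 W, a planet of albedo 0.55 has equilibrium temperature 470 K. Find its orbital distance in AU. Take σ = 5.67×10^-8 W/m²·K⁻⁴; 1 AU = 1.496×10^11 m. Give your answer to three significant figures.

Energy balance gives S = 4σT⁴/(1−α) = 24590 W/m².
Then d = [L/(4πS)]^(1/2) = 1.030×10^10 m, i.e. 0.06886 AU.

0.0689 AU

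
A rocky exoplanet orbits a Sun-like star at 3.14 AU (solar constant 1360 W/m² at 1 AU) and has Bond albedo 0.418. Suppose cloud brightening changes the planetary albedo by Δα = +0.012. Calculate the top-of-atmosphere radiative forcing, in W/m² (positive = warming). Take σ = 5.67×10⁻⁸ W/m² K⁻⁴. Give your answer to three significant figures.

Irradiance scales as 1/d², so S = 1360 W/m² × (1/3.14)² = 137.9 W/m².
ΔF = −(S/4)Δα = −(137.9/4)×(+0.012) = -0.4138 W/m².

-0.414 W/m²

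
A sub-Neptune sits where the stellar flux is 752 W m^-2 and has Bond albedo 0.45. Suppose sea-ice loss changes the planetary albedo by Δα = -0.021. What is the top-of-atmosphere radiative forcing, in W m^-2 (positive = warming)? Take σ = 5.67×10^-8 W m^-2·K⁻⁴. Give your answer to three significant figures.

ΔF = −(S/4)Δα = −(752.0/4)×(-0.021) = 3.948 W m^-2.

3.95 W m^-2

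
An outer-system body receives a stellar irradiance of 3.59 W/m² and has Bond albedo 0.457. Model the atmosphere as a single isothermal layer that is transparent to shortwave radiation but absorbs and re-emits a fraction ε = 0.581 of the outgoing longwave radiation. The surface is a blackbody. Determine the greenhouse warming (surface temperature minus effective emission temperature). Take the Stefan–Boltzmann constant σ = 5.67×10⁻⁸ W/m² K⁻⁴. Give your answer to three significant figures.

4.85 kelvin

Effective emission temperature (TOA balance): σT_e⁴ = S(1−α)/4 = 0.4873 W/m² → T_e = 54.15 K.
The surface balance (absorbed SW + ε·downward IR = σT_s⁴) with T_a⁴ = T_s⁴/2 reduces to T_s = T_e·[2/(2−ε)]^¼ = 59.00 K.
T_s − T_e = 59.00 − 54.15 = 4.851 K.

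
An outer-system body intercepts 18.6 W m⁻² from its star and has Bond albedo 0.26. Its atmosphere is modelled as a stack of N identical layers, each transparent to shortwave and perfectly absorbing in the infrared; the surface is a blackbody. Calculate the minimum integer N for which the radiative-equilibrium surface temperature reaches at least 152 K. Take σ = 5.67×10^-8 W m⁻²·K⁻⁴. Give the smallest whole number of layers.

OLR = S(1−α)/4 = 3.441 W m⁻²; the top layer radiates at T_e = 88.26 K.
T_s = (N+1)^(1/4)·T_e ≥ 152 K requires N+1 ≥ (T_s/T_e)⁴ = (152/88.26)⁴ = 8.796.
Rounding up, N = 8.

8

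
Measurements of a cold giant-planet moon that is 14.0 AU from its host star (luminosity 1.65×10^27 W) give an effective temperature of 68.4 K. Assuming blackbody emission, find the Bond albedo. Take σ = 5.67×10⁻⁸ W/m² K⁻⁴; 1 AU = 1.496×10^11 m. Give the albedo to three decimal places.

0.834

Orbital distance: d = 14.0 AU = 2.094×10^12 m.
Spreading L over a sphere of radius d: S = 1.65×10^27/(4π·2.09×10^12²) = 29.93 W/m².
From σT⁴ = S(1−α)/4 we invert for α: 1−α = 4σT⁴/S.
σT⁴ = 1.241 W/m², so 4σT⁴ = 4.964 W/m².
1−α = 4.964/29.93 = 0.1658, so α = 0.8342.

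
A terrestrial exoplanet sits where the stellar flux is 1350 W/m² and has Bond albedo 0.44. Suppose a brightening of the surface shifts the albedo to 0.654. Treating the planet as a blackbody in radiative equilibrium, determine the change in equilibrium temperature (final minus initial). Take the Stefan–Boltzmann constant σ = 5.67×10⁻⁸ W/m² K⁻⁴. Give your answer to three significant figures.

Before: T₁ = [1350·0.56/(4σ)]^(1/4) = 240.3 K.
After:  T₂ = [1350·0.346/(4σ)]^(1/4) = 213.0 K.
ΔT = T₂ − T₁ = -27.25 K.

-27.3 K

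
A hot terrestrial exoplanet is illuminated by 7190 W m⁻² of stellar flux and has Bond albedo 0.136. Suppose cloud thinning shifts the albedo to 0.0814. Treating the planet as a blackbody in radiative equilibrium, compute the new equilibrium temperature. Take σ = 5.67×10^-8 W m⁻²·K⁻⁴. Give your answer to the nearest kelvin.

413 K

T₂ = [S(1−α₂)/(4σ)]^(1/4) = [7190·0.919/(4σ)]^(1/4) = 413.1 K.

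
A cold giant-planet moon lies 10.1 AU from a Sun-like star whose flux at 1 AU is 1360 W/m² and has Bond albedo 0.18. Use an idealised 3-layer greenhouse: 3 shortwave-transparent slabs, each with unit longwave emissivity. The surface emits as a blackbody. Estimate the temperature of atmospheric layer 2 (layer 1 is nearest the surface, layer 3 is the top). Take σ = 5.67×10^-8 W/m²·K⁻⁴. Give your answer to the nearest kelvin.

99 K

Irradiance scales as 1/d², so S = 1360 W/m² × (1/10.1)² = 13.33 W/m².
OLR = S(1−α)/4 = 2.733 W/m²; the top layer radiates at T_e = 83.32 K.
Each opaque layer satisfies 2T_j⁴ = T_{j−1}⁴ + T_{j+1}⁴, giving T_k⁴ = (N+1−k)T_e⁴.
T_2 = (2)^(1/4)·83.32 = 99.09 K.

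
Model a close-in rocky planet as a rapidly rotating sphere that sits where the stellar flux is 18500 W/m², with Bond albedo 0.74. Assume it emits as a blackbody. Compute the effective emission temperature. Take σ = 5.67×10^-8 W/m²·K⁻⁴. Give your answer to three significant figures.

Absorbed flux (global mean): S(1−α)/4 = 18500·0.26/4 = 1202 W/m².
Balancing against σT⁴: T = (1202/5.67×10⁻⁸)^(1/4) = 381.6 K.

382 K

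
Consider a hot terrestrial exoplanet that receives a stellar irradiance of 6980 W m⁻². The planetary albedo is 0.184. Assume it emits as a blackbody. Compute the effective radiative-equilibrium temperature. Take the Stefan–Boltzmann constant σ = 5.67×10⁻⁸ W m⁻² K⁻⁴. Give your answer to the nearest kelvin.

Averaging over the sphere, the absorbed flux is S(1−α)/4 = 1424 W m⁻².
Set σT⁴ = 1424 → T = (1424/σ)^(1/4) = 398.1 K.

398 kelvin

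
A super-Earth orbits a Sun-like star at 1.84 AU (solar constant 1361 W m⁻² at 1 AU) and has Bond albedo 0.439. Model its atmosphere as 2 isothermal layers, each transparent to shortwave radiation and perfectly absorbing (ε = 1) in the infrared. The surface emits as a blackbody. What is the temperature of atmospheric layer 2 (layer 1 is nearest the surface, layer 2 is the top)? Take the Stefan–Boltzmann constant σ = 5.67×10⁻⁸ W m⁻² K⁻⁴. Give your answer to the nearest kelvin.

Flux at the orbit: S = 1361/(1.84)² = 402.0 W m⁻².
The effective emission temperature is T_e = [S(1−α)/(4σ)]^¼ = 177.6 K.
The net upward flux σT_e⁴ is constant between every pair of levels, so T_k⁴ = (N+1−k)T_e⁴.
T_2 = (1)^(1/4)·177.6 = 177.6 K.

178 K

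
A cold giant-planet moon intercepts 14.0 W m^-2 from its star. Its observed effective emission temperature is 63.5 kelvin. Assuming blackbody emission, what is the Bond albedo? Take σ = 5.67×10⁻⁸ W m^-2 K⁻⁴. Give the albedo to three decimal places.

0.737

Rearranging the radiative balance, α = 1 − 4σT⁴/S.
σT⁴ = 0.9219 W m^-2, so 4σT⁴ = 3.688 W m^-2.
1−α = 3.688/14.00 = 0.2634, so α = 0.7366.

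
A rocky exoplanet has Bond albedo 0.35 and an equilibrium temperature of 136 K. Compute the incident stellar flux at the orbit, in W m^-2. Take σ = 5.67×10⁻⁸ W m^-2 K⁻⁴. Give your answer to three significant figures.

From S(1−α)/4 = σT⁴: S = 4σT⁴/(1−α).
σT⁴ = 5.67×10⁻⁸·(136)⁴ = 19.40 W m^-2.
S = 4·19.40/0.65 = 119.4 W m^-2.

119 W m^-2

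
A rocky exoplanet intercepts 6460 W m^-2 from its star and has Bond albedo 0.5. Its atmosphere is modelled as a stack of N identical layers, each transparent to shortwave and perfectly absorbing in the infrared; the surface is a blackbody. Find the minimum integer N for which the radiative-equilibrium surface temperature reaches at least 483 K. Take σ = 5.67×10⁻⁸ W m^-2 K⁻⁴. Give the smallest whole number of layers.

The effective emission temperature is T_e = [S(1−α)/(4σ)]^¼ = 345.5 K.
Need (N+1)T_e⁴ ≥ T_s⁴, i.e. N+1 ≥ (483/345.5)⁴ = 3.821.
So N ≥ 2.821; the smallest integer is N = 3.

3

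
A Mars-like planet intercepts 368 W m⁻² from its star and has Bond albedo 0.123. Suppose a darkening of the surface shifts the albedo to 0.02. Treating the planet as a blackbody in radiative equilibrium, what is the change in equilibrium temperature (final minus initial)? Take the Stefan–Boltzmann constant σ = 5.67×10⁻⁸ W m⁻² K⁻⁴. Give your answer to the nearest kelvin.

With α = 0.123, T₁ = 194.2 K.
Final:   T₂ = [S(1−0.02)/(4σ)]^(1/4) = 199.7 K.
Change: 199.7 − 194.2 = 5.467 K.

5 kelvin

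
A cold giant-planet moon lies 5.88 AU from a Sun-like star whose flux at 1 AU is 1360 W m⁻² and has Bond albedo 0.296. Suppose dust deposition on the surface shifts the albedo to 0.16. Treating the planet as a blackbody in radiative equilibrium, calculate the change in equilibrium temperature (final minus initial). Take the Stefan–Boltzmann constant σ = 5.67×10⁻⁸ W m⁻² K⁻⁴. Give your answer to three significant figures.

Irradiance scales as 1/d², so S = 1360 W m⁻² × (1/5.88)² = 39.34 W m⁻².
Before: T₁ = [39.34·0.704/(4σ)]^(1/4) = 105.1 K.
After:  T₂ = [39.34·0.84/(4σ)]^(1/4) = 109.9 K.
ΔT = T₂ − T₁ = 4.746 K.

4.75 K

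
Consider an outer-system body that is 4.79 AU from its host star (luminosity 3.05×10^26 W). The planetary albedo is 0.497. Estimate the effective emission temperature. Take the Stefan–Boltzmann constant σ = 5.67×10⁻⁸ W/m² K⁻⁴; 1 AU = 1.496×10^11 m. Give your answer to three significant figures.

101 K

d = 4.79 × 1.496×10^11 m = 7.166×10^11 m.
Spreading L over a sphere of radius d: S = 3.05×10^26/(4π·7.17×10^11²) = 47.27 W/m².
Averaging over the sphere, the absorbed flux is S(1−α)/4 = 5.944 W/m².
Balancing against σT⁴: T = (5.944/5.67×10⁻⁸)^(1/4) = 101.2 K.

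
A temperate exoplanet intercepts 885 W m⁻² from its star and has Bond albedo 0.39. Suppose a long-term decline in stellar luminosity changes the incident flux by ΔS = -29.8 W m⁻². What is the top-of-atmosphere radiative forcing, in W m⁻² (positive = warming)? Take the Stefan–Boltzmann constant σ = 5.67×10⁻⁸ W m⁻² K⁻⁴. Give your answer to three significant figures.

Only a fraction (1−α) is absorbed and it's spread over 4πR², so ΔF = (1−α)ΔS/4 = -4.545 W m⁻².

-4.54 W m⁻²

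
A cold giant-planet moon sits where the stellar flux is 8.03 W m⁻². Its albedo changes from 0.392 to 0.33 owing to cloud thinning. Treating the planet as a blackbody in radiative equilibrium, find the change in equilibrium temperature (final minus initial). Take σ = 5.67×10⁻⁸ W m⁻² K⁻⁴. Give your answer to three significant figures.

Initial: T₁ = [S(1−0.392)/(4σ)]^(1/4) = 68.12 K.
After:  T₂ = [8.030·0.67/(4σ)]^(1/4) = 69.79 K.
Change: 69.79 − 68.12 = 1.674 K.

1.67 K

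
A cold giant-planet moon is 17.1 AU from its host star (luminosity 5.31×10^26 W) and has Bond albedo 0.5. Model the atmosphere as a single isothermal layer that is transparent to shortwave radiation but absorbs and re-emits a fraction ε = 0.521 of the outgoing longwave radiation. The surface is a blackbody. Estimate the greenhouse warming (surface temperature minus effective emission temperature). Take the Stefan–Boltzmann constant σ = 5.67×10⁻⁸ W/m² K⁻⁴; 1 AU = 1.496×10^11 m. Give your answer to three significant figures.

4.81 K

Orbital distance: d = 17.1 AU = 2.558×10^12 m.
S = L/(4πd²) = 6.457 W/m².
At the top of the atmosphere, σT_e⁴ = S(1−α)/4 = 0.8071 W/m², giving T_e = 61.42 K.
Surface balance with a leaky layer gives σT_s⁴ = σT_e⁴·2/(2−ε), so T_s = T_e·[2/(2−0.521)]^(1/4) = 66.24 K.
The atmosphere warms the surface by 4.813 K.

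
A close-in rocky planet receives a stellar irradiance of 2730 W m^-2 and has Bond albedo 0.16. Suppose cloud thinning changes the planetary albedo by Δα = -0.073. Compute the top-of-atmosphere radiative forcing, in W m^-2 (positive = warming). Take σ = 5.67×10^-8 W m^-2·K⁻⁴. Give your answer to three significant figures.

ΔF = −(S/4)Δα = −(2730/4)×(-0.073) = 49.82 W m^-2.

49.8 W m^-2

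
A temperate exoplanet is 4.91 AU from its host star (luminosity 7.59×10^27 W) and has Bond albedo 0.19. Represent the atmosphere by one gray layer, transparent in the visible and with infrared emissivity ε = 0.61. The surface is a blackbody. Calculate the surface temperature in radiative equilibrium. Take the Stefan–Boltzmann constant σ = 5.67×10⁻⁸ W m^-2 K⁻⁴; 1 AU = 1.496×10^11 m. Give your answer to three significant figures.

d = 4.91 × 1.496×10^11 m = 7.345×10^11 m.
Flux at the orbit: S = L/(4πd²) = 7.59×10^27/(4π·(7.35×10^11)²) = 1119 W m^-2.
At the top of the atmosphere, σT_e⁴ = S(1−α)/4 = 226.7 W m^-2, giving T_e = 251.5 K.
Surface balance with a leaky layer gives σT_s⁴ = σT_e⁴·2/(2−ε), so T_s = T_e·[2/(2−0.61)]^(1/4) = 275.4 K.

275 K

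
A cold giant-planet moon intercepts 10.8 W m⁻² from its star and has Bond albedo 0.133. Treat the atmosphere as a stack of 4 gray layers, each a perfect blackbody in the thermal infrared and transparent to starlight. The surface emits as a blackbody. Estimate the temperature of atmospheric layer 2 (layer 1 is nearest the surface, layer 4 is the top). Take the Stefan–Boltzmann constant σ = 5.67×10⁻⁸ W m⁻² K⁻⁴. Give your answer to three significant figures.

Top-of-atmosphere balance: σT_e⁴ = S(1−α)/4 = 2.341 W m⁻² → T_e = 80.16 K.
Each opaque layer satisfies 2T_j⁴ = T_{j−1}⁴ + T_{j+1}⁴, giving T_k⁴ = (N+1−k)T_e⁴.
T_2 = (3)^(1/4)·80.16 = 105.5 K.

105 K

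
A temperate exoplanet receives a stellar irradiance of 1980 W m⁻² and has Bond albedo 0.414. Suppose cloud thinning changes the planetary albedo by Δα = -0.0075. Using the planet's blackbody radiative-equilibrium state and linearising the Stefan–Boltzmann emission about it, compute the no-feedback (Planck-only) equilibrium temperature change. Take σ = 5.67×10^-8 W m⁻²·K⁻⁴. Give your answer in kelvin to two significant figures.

0.86 kelvin

Reference equilibrium: T_e = [S(1−α)/(4σ)]^(1/4) = 267.4 K.
The change in absorbed flux is Δ[S(1−α)/4] = −SΔα/4 = 3.712 W m⁻².
Planck response: λ_P = 4σT_e³ = 4·5.67×10⁻⁸·(267.4)³ = 4.338 W m⁻²/K.
Hence the no-feedback warming is ΔF/(4σT_e³) = 0.856 K.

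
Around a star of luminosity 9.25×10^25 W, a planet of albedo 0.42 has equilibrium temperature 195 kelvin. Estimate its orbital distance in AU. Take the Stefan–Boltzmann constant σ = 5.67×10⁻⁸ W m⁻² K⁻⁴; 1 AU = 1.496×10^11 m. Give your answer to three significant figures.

0.763 AU

Energy balance gives S = 4σT⁴/(1−α) = 565.4 W m⁻².
From L = 4πd²S, d = √(9.25×10^25/(4π·565.4)) = 1.141×10^11 m = 0.7627 AU.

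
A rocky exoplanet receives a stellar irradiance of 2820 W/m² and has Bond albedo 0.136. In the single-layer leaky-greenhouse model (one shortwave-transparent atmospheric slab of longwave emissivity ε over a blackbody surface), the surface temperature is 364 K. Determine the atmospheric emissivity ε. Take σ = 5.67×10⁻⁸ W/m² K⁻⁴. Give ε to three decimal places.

0.776

Effective temperature: T_e = [S(1−α)/(4σ)]^(1/4) = 321.9 K.
Inverting T_s⁴ = 2T_e⁴/(2−ε): (T_e/T_s)⁴ = 0.6119, so ε = 2(1 − 0.6119) = 0.7761.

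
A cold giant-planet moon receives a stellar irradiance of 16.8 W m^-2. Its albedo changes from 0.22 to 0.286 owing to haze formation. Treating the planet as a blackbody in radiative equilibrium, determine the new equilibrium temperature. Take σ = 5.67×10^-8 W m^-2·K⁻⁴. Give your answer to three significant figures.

T₂ = [S(1−α₂)/(4σ)]^(1/4) = [16.80·0.714/(4σ)]^(1/4) = 85.28 K.

85.3 K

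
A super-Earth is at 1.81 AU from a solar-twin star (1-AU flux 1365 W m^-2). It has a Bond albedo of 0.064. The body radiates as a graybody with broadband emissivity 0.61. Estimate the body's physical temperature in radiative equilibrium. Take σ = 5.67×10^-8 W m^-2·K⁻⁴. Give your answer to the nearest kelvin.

230 kelvin

Irradiance scales as 1/d², so S = 1365 W m^-2 × (1/1.81)² = 416.7 W m^-2.
The planet absorbs (1−α)S over its disc πR² and re-emits over 4πR², so the mean absorbed flux is (1−0.064)·416.7/4 = 97.50 W m^-2.
Radiative balance εσT⁴ = 97.50 gives T = [97.50/(0.61·σ)]^(1/4) = 230.4 K.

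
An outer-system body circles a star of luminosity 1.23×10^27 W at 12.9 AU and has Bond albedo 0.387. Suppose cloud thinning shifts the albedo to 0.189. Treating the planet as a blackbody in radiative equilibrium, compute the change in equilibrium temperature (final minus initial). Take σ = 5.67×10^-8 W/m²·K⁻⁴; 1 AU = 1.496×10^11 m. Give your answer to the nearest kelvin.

7 kelvin

Orbital distance: d = 12.9 AU = 1.930×10^12 m.
Spreading L over a sphere of radius d: S = 1.23×10^27/(4π·1.93×10^12²) = 26.28 W/m².
With α = 0.387, T₁ = 91.81 K.
With α = 0.189, T₂ = 98.46 K.
ΔT = T₂ − T₁ = 6.654 K.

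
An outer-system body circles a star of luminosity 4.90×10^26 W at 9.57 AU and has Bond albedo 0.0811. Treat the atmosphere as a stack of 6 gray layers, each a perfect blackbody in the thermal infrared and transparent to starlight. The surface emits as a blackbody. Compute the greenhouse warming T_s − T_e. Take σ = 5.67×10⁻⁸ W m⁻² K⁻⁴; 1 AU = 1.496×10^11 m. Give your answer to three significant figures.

d = 9.57 × 1.496×10^11 m = 1.432×10^12 m.
Flux at the orbit: S = L/(4πd²) = 4.90×10^26/(4π·(1.43×10^12)²) = 19.02 W m⁻².
Top-of-atmosphere balance: σT_e⁴ = S(1−α)/4 = 4.370 W m⁻² → T_e = 93.70 K.
T_s = (N+1)^(1/4)·T_e = 152.4 K.
So the greenhouse effect raises the surface by 152.4 − 93.70 = 58.71 K.

58.7 K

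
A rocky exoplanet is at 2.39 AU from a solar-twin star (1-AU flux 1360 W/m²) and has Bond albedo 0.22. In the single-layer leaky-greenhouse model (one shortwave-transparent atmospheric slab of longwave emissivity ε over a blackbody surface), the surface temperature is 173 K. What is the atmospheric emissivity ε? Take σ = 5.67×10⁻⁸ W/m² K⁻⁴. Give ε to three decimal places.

0.172

Flux at the orbit: S = 1360/(2.39)² = 238.1 W/m².
TOA balance gives T_e = 169.2 K.
Since (2−ε)/2 = (T_e/T_s)⁴ = 0.9141, ε = 0.1717.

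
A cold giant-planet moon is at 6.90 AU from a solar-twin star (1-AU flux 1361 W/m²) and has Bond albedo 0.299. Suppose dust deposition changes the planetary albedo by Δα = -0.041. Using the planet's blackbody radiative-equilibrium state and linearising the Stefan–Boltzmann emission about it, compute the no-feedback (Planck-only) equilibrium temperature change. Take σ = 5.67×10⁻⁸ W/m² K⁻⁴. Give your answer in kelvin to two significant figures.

Flux at the orbit: S = 1361/(6.90)² = 28.59 W/m².
The baseline emission temperature is T_e = 96.95 K.
ΔF = −(S/4)Δα = −(28.59/4)×(-0.041) = 0.2930 W/m².
The Planck feedback parameter is 4σT_e³ = 0.2067 W/m²/K.
So ΔT₀ = 0.2930/0.2067 = 1.42 K.

1.4 K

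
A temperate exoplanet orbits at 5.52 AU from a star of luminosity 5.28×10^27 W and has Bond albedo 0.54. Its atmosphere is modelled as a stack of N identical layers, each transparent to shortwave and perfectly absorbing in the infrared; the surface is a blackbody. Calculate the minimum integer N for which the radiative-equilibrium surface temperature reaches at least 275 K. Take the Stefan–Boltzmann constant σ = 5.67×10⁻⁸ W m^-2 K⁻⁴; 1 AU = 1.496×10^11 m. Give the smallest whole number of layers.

4

d = 5.52 × 1.496×10^11 m = 8.258×10^11 m.
Flux at the orbit: S = L/(4πd²) = 5.28×10^27/(4π·(8.26×10^11)²) = 616.1 W m^-2.
Top-of-atmosphere balance: σT_e⁴ = S(1−α)/4 = 70.86 W m^-2 → T_e = 188.0 K.
T_s = (N+1)^(1/4)·T_e ≥ 275 K requires N+1 ≥ (T_s/T_e)⁴ = (275/188.0)⁴ = 4.576.
Rounding up, N = 4.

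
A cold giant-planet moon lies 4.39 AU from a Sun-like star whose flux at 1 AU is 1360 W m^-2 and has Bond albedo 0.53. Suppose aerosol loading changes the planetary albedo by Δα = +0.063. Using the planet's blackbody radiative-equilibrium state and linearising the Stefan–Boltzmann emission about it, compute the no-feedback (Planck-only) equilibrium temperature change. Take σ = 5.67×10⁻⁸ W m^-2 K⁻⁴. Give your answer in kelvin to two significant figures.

By the inverse-square law, S = 1360/4.39² = 70.57 W m^-2.
Reference equilibrium: T_e = [S(1−α)/(4σ)]^(1/4) = 110.0 K.
ΔF = −(S/4)Δα = −(70.57/4)×(+0.063) = -1.111 W m^-2.
The Planck feedback parameter is 4σT_e³ = 0.3016 W m^-2/K.
ΔT₀ = ΔF/λ_P = -1.111/0.3016 = -3.69 K.

-3.7 K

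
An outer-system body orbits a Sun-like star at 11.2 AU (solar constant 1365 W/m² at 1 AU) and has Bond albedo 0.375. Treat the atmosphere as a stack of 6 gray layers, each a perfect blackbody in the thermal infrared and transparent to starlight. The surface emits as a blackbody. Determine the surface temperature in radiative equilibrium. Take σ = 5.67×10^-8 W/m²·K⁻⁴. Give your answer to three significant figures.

120 K

Irradiance scales as 1/d², so S = 1365 W/m² × (1/11.2)² = 10.88 W/m².
Top-of-atmosphere balance: σT_e⁴ = S(1−α)/4 = 1.700 W/m² → T_e = 74.00 K.
With N = 6 opaque layers, T_s = (N+1)^(1/4)·T_e = 7^(1/4)·74.00 = 120.4 K.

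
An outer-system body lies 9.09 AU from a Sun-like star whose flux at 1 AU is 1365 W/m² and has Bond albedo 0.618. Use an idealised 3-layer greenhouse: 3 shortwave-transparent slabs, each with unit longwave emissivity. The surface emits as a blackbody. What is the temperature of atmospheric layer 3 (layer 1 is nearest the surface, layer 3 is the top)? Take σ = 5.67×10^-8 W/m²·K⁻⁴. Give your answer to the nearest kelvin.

Irradiance scales as 1/d², so S = 1365 W/m² × (1/9.09)² = 16.52 W/m².
OLR = S(1−α)/4 = 1.578 W/m²; the top layer radiates at T_e = 72.63 K.
Each opaque layer satisfies 2T_j⁴ = T_{j−1}⁴ + T_{j+1}⁴, giving T_k⁴ = (N+1−k)T_e⁴.
T_3 = (1)^(1/4)·72.63 = 72.63 K.

73 K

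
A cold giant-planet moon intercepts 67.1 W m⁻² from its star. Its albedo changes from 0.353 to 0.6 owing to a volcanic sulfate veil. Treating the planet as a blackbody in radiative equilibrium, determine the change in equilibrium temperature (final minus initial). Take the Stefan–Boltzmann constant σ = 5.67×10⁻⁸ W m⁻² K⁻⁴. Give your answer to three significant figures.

Initial: T₁ = [S(1−0.353)/(4σ)]^(1/4) = 117.6 K.
After:  T₂ = [67.10·0.4/(4σ)]^(1/4) = 104.3 K.
Change: 104.3 − 117.6 = -13.32 K.

-13.3 kelvin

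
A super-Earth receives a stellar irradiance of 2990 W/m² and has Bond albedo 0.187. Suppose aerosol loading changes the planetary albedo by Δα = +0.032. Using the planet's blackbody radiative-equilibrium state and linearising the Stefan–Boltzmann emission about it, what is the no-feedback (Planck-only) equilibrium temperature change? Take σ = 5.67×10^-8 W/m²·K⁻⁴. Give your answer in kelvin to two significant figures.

Reference equilibrium: T_e = [S(1−α)/(4σ)]^(1/4) = 321.8 K.
The change in absorbed flux is Δ[S(1−α)/4] = −SΔα/4 = -23.92 W/m².
Linearising σT⁴ gives d(σT⁴)/dT = 4σT_e³ = 7.555 W/m² per K.
Hence the no-feedback warming is ΔF/(4σT_e³) = -3.17 K.

-3.2 kelvin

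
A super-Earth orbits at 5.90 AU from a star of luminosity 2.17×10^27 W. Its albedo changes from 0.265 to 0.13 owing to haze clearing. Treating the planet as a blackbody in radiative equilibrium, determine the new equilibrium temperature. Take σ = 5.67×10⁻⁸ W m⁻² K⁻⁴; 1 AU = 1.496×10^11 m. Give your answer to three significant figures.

171 kelvin

d = 5.90 × 1.496×10^11 m = 8.826×10^11 m.
Spreading L over a sphere of radius d: S = 2.17×10^27/(4π·8.83×10^11²) = 221.7 W m⁻².
With the new albedo, S(1−α₂)/4 = 48.21 W m⁻², so T₂ = 170.8 K.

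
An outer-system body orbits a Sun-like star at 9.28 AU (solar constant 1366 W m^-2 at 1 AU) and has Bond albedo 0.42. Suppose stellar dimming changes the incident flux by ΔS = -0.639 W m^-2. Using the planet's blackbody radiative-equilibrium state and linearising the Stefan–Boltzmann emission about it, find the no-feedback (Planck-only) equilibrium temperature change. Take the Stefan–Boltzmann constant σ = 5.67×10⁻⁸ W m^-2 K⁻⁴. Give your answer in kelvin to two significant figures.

-0.80 kelvin

Flux at the orbit: S = 1366/(9.28)² = 15.86 W m^-2.
Reference equilibrium: T_e = [S(1−α)/(4σ)]^(1/4) = 79.81 K.
TOA radiative forcing: ΔF = (1−α)ΔS/4 = 0.58·(-0.639)/4 = -0.09266 W m^-2.
The Planck feedback parameter is 4σT_e³ = 0.1153 W m^-2/K.
So ΔT₀ = -0.09266/0.1153 = -0.804 K.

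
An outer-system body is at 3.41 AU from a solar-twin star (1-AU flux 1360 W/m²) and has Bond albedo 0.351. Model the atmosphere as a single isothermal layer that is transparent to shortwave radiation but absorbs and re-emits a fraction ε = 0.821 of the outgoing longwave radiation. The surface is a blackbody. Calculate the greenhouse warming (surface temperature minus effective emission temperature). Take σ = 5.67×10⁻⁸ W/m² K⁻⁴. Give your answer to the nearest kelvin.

By the inverse-square law, S = 1360/3.41² = 117.0 W/m².
At the top of the atmosphere, σT_e⁴ = S(1−α)/4 = 18.98 W/m², giving T_e = 135.3 K.
For a single slab of emissivity ε, T_s⁴ = 2T_e⁴/(2−ε); thus T_s = 135.3·(1.696)^(1/4) = 154.4 K.
The atmosphere warms the surface by 19.10 K.

19 K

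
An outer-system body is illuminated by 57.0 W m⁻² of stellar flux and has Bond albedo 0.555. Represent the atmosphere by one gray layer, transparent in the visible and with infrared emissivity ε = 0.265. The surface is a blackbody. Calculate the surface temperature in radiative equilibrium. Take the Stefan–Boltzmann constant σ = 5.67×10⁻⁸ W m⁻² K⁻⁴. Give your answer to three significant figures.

107 kelvin

At the top of the atmosphere, σT_e⁴ = S(1−α)/4 = 6.341 W m⁻², giving T_e = 102.8 K.
Surface balance with a leaky layer gives σT_s⁴ = σT_e⁴·2/(2−ε), so T_s = T_e·[2/(2−0.265)]^(1/4) = 106.6 K.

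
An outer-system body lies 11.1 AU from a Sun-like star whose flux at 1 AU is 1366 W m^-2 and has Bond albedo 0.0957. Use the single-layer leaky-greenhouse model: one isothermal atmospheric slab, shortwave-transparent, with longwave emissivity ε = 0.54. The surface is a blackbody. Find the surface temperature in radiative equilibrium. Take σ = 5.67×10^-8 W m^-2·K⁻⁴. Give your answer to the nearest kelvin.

Irradiance scales as 1/d², so S = 1366 W m^-2 × (1/11.1)² = 11.09 W m^-2.
Effective emission temperature (TOA balance): σT_e⁴ = S(1−α)/4 = 2.506 W m^-2 → T_e = 81.54 K.
For a single slab of emissivity ε, T_s⁴ = 2T_e⁴/(2−ε); thus T_s = 81.54·(1.37)^(1/4) = 88.21 K.

88 kelvin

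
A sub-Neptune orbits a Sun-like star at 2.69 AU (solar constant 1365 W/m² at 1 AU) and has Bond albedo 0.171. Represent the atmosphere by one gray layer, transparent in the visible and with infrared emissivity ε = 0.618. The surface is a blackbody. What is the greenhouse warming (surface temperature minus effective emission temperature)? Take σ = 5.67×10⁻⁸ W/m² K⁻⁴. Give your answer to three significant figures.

Irradiance scales as 1/d², so S = 1365 W/m² × (1/2.69)² = 188.6 W/m².
At the top of the atmosphere, σT_e⁴ = S(1−α)/4 = 39.10 W/m², giving T_e = 162.0 K.
Surface balance with a leaky layer gives σT_s⁴ = σT_e⁴·2/(2−ε), so T_s = T_e·[2/(2−0.618)]^(1/4) = 177.7 K.
T_s − T_e = 177.7 − 162.0 = 15.69 K.

15.7 K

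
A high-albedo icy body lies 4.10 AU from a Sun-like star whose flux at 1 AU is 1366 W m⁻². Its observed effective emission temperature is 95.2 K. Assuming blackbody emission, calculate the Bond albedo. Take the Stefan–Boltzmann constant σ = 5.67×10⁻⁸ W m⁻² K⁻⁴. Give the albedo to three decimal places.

0.771

Irradiance scales as 1/d², so S = 1366 W m⁻² × (1/4.10)² = 81.26 W m⁻².
From σT⁴ = S(1−α)/4 we invert for α: 1−α = 4σT⁴/S.
4σT⁴ = 4·5.67×10⁻⁸·(95.2)⁴ = 18.63 W m⁻².
Hence α = 1 − 18.63/81.26 = 0.7708.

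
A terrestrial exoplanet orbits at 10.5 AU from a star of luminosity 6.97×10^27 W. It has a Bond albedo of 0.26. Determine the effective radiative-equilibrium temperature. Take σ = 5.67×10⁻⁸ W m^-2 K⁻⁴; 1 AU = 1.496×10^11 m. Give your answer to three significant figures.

165 kelvin

Orbital distance: d = 10.5 AU = 1.571×10^12 m.
Flux at the orbit: S = L/(4πd²) = 6.97×10^27/(4π·(1.57×10^12)²) = 224.8 W m^-2.
Averaging over the sphere, the absorbed flux is S(1−α)/4 = 41.59 W m^-2.
In equilibrium σT⁴ equals this, so T = 164.6 K.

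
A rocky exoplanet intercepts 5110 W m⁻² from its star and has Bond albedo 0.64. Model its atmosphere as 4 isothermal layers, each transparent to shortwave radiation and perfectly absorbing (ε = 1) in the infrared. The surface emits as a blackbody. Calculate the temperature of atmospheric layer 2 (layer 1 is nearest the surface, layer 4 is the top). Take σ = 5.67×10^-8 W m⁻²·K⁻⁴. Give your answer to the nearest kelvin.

The effective emission temperature is T_e = [S(1−α)/(4σ)]^¼ = 300.1 K.
Each opaque layer satisfies 2T_j⁴ = T_{j−1}⁴ + T_{j+1}⁴, giving T_k⁴ = (N+1−k)T_e⁴.
With k = 2: T_2 = (4+1−2)^¼·300.1 K = 395.0 K.

395 K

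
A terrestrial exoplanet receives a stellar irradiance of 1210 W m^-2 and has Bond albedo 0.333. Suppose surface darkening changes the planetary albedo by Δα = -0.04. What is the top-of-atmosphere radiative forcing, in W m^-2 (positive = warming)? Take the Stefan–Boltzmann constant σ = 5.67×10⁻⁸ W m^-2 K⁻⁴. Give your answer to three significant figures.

The change in absorbed flux is Δ[S(1−α)/4] = −SΔα/4 = 12.10 W m^-2.

12.1 W m^-2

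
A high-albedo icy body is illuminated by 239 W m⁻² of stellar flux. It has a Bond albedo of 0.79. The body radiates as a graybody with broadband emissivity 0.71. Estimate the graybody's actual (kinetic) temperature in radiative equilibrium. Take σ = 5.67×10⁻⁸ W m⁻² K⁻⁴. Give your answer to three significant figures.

The planet absorbs (1−α)S over its disc πR² and re-emits over 4πR², so the mean absorbed flux is (1−0.79)·239.0/4 = 12.55 W m⁻².
Radiative balance εσT⁴ = 12.55 gives T = [12.55/(0.71·σ)]^(1/4) = 132.9 K.

133 K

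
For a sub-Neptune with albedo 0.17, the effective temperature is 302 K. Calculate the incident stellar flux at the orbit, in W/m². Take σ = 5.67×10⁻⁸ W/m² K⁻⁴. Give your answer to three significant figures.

2270 W/m²

From S(1−α)/4 = σT⁴: S = 4σT⁴/(1−α).
The emitted flux is σT⁴ = 471.6 W/m².
So S = 4×471.6/(1−0.17) = 2273 W/m².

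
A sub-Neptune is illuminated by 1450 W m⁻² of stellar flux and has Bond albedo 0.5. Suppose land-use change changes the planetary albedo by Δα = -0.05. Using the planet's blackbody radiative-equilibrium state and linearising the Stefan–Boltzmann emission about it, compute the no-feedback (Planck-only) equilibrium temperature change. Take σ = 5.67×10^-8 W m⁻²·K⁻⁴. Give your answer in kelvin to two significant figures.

5.9 K

Unperturbed T_e = [1450·(1−0.5)/(4σ)]^¼ = 237.8 K.
The change in absorbed flux is Δ[S(1−α)/4] = −SΔα/4 = 18.12 W m⁻².
Linearising σT⁴ gives d(σT⁴)/dT = 4σT_e³ = 3.049 W m⁻² per K.
Hence the no-feedback warming is ΔF/(4σT_e³) = 5.94 K.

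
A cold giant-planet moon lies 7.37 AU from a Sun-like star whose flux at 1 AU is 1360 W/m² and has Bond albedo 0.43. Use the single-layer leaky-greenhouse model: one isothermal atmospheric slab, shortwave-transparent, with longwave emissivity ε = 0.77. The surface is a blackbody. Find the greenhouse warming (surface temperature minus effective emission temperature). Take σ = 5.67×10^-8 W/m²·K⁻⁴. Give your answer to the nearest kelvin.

By the inverse-square law, S = 1360/7.37² = 25.04 W/m².
At the top of the atmosphere, σT_e⁴ = S(1−α)/4 = 3.568 W/m², giving T_e = 89.07 K.
The surface balance (absorbed SW + ε·downward IR = σT_s⁴) with T_a⁴ = T_s⁴/2 reduces to T_s = T_e·[2/(2−ε)]^¼ = 100.6 K.
Greenhouse warming: T_s − T_e = 11.51 K.

12 K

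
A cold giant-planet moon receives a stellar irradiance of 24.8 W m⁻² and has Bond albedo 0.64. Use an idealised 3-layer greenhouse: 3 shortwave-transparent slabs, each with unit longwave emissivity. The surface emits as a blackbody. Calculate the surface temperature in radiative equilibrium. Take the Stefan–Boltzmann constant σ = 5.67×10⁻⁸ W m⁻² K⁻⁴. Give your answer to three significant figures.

The effective emission temperature is T_e = [S(1−α)/(4σ)]^¼ = 79.21 K.
For an N-layer opaque stack, T_s⁴ = (N+1)T_e⁴, hence T_s = (4)^(1/4)×79.21 K = 112.0 K.

112 K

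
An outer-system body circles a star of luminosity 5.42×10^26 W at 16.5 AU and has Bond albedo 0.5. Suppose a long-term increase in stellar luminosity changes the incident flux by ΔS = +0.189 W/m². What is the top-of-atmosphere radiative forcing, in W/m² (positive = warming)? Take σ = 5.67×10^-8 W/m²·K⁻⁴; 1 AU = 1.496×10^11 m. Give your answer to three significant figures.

d = 16.5 × 1.496×10^11 m = 2.468×10^12 m.
Spreading L over a sphere of radius d: S = 5.42×10^26/(4π·2.47×10^12²) = 7.079 W/m².
TOA radiative forcing: ΔF = (1−α)ΔS/4 = 0.5·(+0.189)/4 = 0.02363 W/m².

0.0236 W/m²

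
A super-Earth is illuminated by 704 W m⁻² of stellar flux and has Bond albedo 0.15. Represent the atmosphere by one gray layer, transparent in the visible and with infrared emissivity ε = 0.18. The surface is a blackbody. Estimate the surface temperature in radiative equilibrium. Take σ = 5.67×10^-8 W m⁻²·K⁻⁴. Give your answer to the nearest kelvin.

232 K

The planet radiates to space at T_e = [S(1−α)/(4σ)]^(1/4) = 226.6 K.
The surface balance (absorbed SW + ε·downward IR = σT_s⁴) with T_a⁴ = T_s⁴/2 reduces to T_s = T_e·[2/(2−ε)]^¼ = 232.0 K.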